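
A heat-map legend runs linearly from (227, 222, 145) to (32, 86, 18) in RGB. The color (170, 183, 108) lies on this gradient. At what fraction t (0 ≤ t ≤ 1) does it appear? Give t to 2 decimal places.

Invert the lerp on the R channel (largest span, 195): t = (170 − 227) / (32 − 227) = -57/-195 = 0.29231.
Check on G: (183 − 222)/(86 − 222) = 0.2868 ✓

0.29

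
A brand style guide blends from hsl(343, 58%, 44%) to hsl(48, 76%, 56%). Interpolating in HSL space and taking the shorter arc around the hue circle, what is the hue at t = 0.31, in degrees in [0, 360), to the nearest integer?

3

Hue: 48 − 343 = -295°, but |-295| > 180 so the shorter arc goes the other way: Δh = -295 + 360 = 65°.
H = 343 + 0.31 × (65) = 363.15 → 363 → 363 mod 360 = 3°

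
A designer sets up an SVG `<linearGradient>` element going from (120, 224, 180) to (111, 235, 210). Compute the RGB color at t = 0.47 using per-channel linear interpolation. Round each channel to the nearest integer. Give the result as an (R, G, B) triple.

(116, 229, 194)

R = 120 + 0.47 × (111 − 120) = 120 + 0.47 × -9 = 115.77 → 116
G = 224 + 0.47 × (235 − 224) = 224 + 0.47 × 11 = 229.17 → 229
B = 180 + 0.47 × (210 − 180) = 180 + 0.47 × 30 = 194.1 → 194
So the blended color is (116, 229, 194), about #74e5c2.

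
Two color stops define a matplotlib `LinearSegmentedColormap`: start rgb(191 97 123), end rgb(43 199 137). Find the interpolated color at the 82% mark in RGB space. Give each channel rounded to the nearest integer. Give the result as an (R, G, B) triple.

82% corresponds to t = 0.82.
R = 191 + 0.82 × (43 − 191) = 191 + 0.82 × -148 = 69.64 → 70
G = 97 + 0.82 × (199 − 97) = 97 + 0.82 × 102 = 180.64 → 181
B = 123 + 0.82 × (137 − 123) = 123 + 0.82 × 14 = 134.48 → 134

(70, 181, 134)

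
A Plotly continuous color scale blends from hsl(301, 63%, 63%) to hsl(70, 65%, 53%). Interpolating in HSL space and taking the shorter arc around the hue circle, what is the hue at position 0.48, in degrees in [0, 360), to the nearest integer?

Hue: 70 − 301 = -231°, but |-231| > 180 so the shorter arc goes the other way: Δh = -231 + 360 = 129°.
H = 301 + 0.48 × (129) = 362.92 → 363 → 363 mod 360 = 3°

3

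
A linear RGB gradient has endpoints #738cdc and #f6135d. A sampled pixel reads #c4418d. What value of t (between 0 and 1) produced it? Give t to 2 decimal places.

Invert the lerp on the R channel (largest span, 131): t = (196 − 115) / (246 − 115) = 81/131 = 0.61832.
Check on G: (65 − 140)/(19 − 140) = 0.6198 ✓

0.62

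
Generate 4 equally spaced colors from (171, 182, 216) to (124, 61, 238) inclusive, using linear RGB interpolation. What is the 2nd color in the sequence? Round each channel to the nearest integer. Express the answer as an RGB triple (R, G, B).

With 4 swatches and endpoints inclusive, swatch 2 sits at t = (2 − 1)/(4 − 1) = 1/3 ≈ 0.3333.
R = 171 + 0.3333 × (124 − 171) = 155.335 → 155
G = 182 + 0.3333 × (61 − 182) = 141.671 → 142
B = 216 + 0.3333 × (238 − 216) = 223.333 → 223

(155, 142, 223)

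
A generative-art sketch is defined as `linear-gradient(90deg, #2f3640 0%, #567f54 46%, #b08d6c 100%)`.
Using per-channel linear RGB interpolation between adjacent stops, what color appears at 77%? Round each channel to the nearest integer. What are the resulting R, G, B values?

(138, 135, 98)

77% lies between the 46% and 100% stops, so the local fraction is t = (77 − 46)/(100 − 46) = 31/54 ≈ 0.5741.
#567f54 → (86, 127, 84); #b08d6c → (176, 141, 108).
R = 86 + 0.5741 × (176 − 86) = 137.669 → 138
G = 127 + 0.5741 × (141 − 127) = 135.037 → 135
B = 84 + 0.5741 × (108 − 84) = 97.778 → 98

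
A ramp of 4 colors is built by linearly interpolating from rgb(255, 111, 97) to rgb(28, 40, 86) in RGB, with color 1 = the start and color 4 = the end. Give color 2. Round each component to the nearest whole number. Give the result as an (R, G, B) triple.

With 4 swatches and endpoints inclusive, swatch 2 sits at t = (2 − 1)/(4 − 1) = 1/3 ≈ 0.3333.
R = 255 + 0.3333 × (28 − 255) = 179.341 → 179
G = 111 + 0.3333 × (40 − 111) = 87.336 → 87
B = 97 + 0.3333 × (86 − 97) = 93.334 → 93

(179, 87, 93)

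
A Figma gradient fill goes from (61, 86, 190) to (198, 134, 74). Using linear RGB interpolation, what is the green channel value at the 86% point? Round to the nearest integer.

127

G = 86 + 0.86 × (134 − 86) = 127.28 → 127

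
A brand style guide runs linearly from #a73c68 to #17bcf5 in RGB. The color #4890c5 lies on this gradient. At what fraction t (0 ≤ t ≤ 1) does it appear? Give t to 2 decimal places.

0.66

Invert the lerp on the R channel (largest span, 144): t = (72 − 167) / (23 − 167) = -95/-144 = 0.65972.
Check on G: (144 − 60)/(188 − 60) = 0.6562 ✓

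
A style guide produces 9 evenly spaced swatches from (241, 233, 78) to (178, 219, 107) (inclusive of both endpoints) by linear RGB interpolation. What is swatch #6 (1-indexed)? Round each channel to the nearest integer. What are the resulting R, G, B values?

With 9 swatches and endpoints inclusive, swatch 6 sits at t = (6 − 1)/(9 − 1) = 5/8 ≈ 0.625.
R = 241 + 0.625 × (178 − 241) = 201.625 → 202
G = 233 + 0.625 × (219 − 233) = 224.25 → 224
B = 78 + 0.625 × (107 − 78) = 96.125 → 96

(202, 224, 96)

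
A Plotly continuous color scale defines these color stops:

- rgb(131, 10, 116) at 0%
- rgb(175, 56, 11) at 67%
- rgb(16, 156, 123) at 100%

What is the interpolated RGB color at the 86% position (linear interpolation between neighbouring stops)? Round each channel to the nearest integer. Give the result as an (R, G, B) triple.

(83, 114, 75)

86% lies between the 67% and 100% stops, so the local fraction is t = (86 − 67)/(100 − 67) = 19/33 ≈ 0.5758.
R = 175 + 0.5758 × (16 − 175) = 83.448 → 83
G = 56 + 0.5758 × (156 − 56) = 113.58 → 114
B = 11 + 0.5758 × (123 − 11) = 75.49 → 75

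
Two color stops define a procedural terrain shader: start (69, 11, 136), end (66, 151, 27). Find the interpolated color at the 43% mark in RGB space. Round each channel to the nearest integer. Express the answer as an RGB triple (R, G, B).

43% corresponds to t = 0.43.
R = 69 + 0.43 × (66 − 69) = 69 + 0.43 × -3 = 67.71 → 68
G = 11 + 0.43 × (151 − 11) = 11 + 0.43 × 140 = 71.2 → 71
B = 136 + 0.43 × (27 − 136) = 136 + 0.43 × -109 = 89.13 → 89

(68, 71, 89)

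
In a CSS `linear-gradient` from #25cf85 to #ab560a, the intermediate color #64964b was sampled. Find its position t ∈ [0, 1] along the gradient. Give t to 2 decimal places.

0.47

Invert the lerp on the R channel (largest span, 134): t = (100 − 37) / (171 − 37) = 63/134 = 0.47015.
Check on G: (150 − 207)/(86 − 207) = 0.4711 ✓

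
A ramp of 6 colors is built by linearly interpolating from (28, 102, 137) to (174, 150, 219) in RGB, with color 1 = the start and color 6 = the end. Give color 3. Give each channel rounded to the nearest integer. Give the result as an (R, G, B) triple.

With 6 swatches and endpoints inclusive, swatch 3 sits at t = (3 − 1)/(6 − 1) = 2/5 ≈ 0.4.
R = 28 + 0.4 × (174 − 28) = 86.4 → 86
G = 102 + 0.4 × (150 − 102) = 121.2 → 121
B = 137 + 0.4 × (219 − 137) = 169.8 → 170

(86, 121, 170)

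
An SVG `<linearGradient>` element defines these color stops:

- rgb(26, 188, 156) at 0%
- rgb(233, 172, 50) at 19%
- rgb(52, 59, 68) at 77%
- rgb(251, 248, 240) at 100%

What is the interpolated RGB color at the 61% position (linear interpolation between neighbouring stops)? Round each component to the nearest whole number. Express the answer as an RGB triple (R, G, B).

61% lies between the 19% and 77% stops, so the local fraction is t = (61 − 19)/(77 − 19) = 42/58 ≈ 0.7241.
R = 233 + 0.7241 × (52 − 233) = 101.938 → 102
G = 172 + 0.7241 × (59 − 172) = 90.177 → 90
B = 50 + 0.7241 × (68 − 50) = 63.034 → 63

(102, 90, 63)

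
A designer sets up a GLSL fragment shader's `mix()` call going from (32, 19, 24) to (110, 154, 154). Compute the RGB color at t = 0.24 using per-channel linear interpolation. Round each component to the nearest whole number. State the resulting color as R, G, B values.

R = 32 + 0.24 × (110 − 32) = 32 + 0.24 × 78 = 50.72 → 51
G = 19 + 0.24 × (154 − 19) = 19 + 0.24 × 135 = 51.4 → 51
B = 24 + 0.24 × (154 − 24) = 24 + 0.24 × 130 = 55.2 → 55

(51, 51, 55)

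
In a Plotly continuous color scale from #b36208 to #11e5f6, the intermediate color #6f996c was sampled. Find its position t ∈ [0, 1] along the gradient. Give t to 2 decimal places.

0.42

Invert the lerp on the B channel (largest span, 238): t = (108 − 8) / (246 − 8) = 100/238 = 0.42017.
Check on R: (111 − 179)/(17 − 179) = 0.4198 ✓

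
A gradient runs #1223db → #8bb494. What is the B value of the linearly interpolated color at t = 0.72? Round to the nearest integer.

168

B₁ = 219 (from #1223db), B₂ = 148 (from #8bb494).
B = 219 + 0.72 × (148 − 219) = 167.88 → 168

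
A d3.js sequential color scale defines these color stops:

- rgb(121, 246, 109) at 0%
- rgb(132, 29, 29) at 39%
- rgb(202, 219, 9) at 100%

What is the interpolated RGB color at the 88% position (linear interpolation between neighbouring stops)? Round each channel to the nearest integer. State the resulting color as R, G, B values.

(188, 182, 13)

88% lies between the 39% and 100% stops, so the local fraction is t = (88 − 39)/(100 − 39) = 49/61 ≈ 0.8033.
R = 132 + 0.8033 × (202 − 132) = 188.231 → 188
G = 29 + 0.8033 × (219 − 29) = 181.627 → 182
B = 29 + 0.8033 × (9 − 29) = 12.934 → 13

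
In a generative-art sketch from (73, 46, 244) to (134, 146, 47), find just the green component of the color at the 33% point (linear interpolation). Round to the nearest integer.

79

G = 46 + 0.33 × (146 − 46) = 79 → 79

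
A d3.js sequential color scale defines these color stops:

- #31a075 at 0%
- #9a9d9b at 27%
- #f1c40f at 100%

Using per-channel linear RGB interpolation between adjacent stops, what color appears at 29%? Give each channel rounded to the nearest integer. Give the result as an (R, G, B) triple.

29% lies between the 27% and 100% stops, so the local fraction is t = (29 − 27)/(100 − 27) = 2/73 ≈ 0.0274.
#9a9d9b → (154, 157, 155); #f1c40f → (241, 196, 15).
R = 154 + 0.0274 × (241 − 154) = 156.384 → 156
G = 157 + 0.0274 × (196 − 157) = 158.069 → 158
B = 155 + 0.0274 × (15 − 155) = 151.164 → 151

(156, 158, 151)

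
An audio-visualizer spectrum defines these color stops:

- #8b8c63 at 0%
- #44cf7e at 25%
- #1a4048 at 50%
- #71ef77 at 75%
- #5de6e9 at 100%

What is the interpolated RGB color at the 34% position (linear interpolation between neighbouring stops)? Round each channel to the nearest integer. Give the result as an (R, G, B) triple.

34% lies between the 25% and 50% stops, so the local fraction is t = (34 − 25)/(50 − 25) = 9/25 ≈ 0.36.
#44cf7e → (68, 207, 126); #1a4048 → (26, 64, 72).
R = 68 + 0.36 × (26 − 68) = 52.88 → 53
G = 207 + 0.36 × (64 − 207) = 155.52 → 156
B = 126 + 0.36 × (72 − 126) = 106.56 → 107

(53, 156, 107)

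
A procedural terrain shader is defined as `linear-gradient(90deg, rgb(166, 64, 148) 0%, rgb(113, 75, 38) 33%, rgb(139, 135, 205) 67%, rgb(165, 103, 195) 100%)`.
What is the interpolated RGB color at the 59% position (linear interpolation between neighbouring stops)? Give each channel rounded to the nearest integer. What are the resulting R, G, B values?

(133, 121, 166)

59% lies between the 33% and 67% stops, so the local fraction is t = (59 − 33)/(67 − 33) = 26/34 ≈ 0.7647.
R = 113 + 0.7647 × (139 − 113) = 132.882 → 133
G = 75 + 0.7647 × (135 − 75) = 120.882 → 121
B = 38 + 0.7647 × (205 − 38) = 165.705 → 166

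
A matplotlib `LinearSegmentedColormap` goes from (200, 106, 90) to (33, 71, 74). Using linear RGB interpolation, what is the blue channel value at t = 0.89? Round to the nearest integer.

B = 90 + 0.89 × (74 − 90) = 75.76 → 76

76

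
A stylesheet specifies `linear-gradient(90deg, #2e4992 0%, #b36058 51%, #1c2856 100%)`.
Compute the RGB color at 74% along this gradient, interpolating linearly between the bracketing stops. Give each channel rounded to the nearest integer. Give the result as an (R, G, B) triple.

(108, 70, 87)

74% lies between the 51% and 100% stops, so the local fraction is t = (74 − 51)/(100 − 51) = 23/49 ≈ 0.4694.
#b36058 → (179, 96, 88); #1c2856 → (28, 40, 86).
R = 179 + 0.4694 × (28 − 179) = 108.121 → 108
G = 96 + 0.4694 × (40 − 96) = 69.714 → 70
B = 88 + 0.4694 × (86 − 88) = 87.061 → 87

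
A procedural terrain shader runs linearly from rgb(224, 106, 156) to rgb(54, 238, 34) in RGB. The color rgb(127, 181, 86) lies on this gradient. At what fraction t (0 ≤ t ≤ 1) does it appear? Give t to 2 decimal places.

0.57

Invert the lerp on the R channel (largest span, 170): t = (127 − 224) / (54 − 224) = -97/-170 = 0.57059.
Check on G: (181 − 106)/(238 − 106) = 0.5682 ✓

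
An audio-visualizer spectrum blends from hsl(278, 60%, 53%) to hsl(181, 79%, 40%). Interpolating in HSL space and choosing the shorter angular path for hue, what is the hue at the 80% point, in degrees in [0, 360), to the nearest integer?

Hue arc: Δh = 181 − 278 = -97° (|Δh| ≤ 180, already the shorter path).
H = 278 + 0.8 × (-97) = 200.4 → 200°

200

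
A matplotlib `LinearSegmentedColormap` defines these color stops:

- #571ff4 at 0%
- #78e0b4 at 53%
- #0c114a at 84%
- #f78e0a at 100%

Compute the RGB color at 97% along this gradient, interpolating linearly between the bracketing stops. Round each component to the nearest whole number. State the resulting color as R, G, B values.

97% lies between the 84% and 100% stops, so the local fraction is t = (97 − 84)/(100 − 84) = 13/16 ≈ 0.8125.
#0c114a → (12, 17, 74); #f78e0a → (247, 142, 10).
R = 12 + 0.8125 × (247 − 12) = 202.938 → 203
G = 17 + 0.8125 × (142 − 17) = 118.562 → 119
B = 74 + 0.8125 × (10 − 74) = 22 → 22

(203, 119, 22)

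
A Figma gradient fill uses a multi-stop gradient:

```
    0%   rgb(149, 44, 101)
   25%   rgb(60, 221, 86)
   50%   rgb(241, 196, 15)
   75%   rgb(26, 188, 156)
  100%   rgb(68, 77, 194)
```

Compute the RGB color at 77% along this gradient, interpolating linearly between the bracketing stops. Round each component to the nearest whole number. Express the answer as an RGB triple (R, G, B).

77% lies between the 75% and 100% stops, so the local fraction is t = (77 − 75)/(100 − 75) = 2/25 ≈ 0.08.
R = 26 + 0.08 × (68 − 26) = 29.36 → 29
G = 188 + 0.08 × (77 − 188) = 179.12 → 179
B = 156 + 0.08 × (194 − 156) = 159.04 → 159

(29, 179, 159)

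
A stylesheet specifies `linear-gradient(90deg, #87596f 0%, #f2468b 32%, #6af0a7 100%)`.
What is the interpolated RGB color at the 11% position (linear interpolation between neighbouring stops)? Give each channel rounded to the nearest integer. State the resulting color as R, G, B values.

11% lies between the 0% and 32% stops, so the local fraction is t = (11 − 0)/(32 − 0) = 11/32 ≈ 0.3438.
#87596f → (135, 89, 111); #f2468b → (242, 70, 139).
R = 135 + 0.3438 × (242 − 135) = 171.787 → 172
G = 89 + 0.3438 × (70 − 89) = 82.468 → 82
B = 111 + 0.3438 × (139 − 111) = 120.626 → 121

(172, 82, 121)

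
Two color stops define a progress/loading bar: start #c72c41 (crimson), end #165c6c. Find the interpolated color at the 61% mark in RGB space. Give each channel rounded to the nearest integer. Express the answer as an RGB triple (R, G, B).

#c72c41 → (199, 44, 65); #165c6c → (22, 92, 108).
61% corresponds to t = 0.61.
R = 199 + 0.61 × (22 − 199) = 199 + 0.61 × -177 = 91.03 → 91
G = 44 + 0.61 × (92 − 44) = 44 + 0.61 × 48 = 73.28 → 73
B = 65 + 0.61 × (108 − 65) = 65 + 0.61 × 43 = 91.23 → 91

(91, 73, 91)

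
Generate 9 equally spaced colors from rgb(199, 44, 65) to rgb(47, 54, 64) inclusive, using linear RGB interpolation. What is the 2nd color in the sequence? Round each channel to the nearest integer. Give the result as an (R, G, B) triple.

(180, 45, 65)

With 9 swatches and endpoints inclusive, swatch 2 sits at t = (2 − 1)/(9 − 1) = 1/8 ≈ 0.125.
R = 199 + 0.125 × (47 − 199) = 180 → 180
G = 44 + 0.125 × (54 − 44) = 45.25 → 45
B = 65 + 0.125 × (64 − 65) = 64.875 → 65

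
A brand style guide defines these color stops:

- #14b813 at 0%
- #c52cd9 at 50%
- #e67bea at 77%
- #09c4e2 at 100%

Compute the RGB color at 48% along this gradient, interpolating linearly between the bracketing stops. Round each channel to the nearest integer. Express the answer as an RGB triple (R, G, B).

(190, 50, 209)

48% lies between the 0% and 50% stops, so the local fraction is t = (48 − 0)/(50 − 0) = 48/50 ≈ 0.96.
#14b813 → (20, 184, 19); #c52cd9 → (197, 44, 217).
R = 20 + 0.96 × (197 − 20) = 189.92 → 190
G = 184 + 0.96 × (44 − 184) = 49.6 → 50
B = 19 + 0.96 × (217 − 19) = 209.08 → 209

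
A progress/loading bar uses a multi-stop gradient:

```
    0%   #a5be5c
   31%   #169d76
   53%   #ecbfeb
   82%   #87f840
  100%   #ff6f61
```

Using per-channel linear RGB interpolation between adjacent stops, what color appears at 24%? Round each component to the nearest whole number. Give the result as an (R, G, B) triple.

24% lies between the 0% and 31% stops, so the local fraction is t = (24 − 0)/(31 − 0) = 24/31 ≈ 0.7742.
#a5be5c → (165, 190, 92); #169d76 → (22, 157, 118).
R = 165 + 0.7742 × (22 − 165) = 54.289 → 54
G = 190 + 0.7742 × (157 − 190) = 164.451 → 164
B = 92 + 0.7742 × (118 − 92) = 112.129 → 112

(54, 164, 112)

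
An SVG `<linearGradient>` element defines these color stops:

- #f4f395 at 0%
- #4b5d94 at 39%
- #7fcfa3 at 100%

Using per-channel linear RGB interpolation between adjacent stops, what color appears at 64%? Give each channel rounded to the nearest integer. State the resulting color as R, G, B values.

(96, 140, 154)

64% lies between the 39% and 100% stops, so the local fraction is t = (64 − 39)/(100 − 39) = 25/61 ≈ 0.4098.
#4b5d94 → (75, 93, 148); #7fcfa3 → (127, 207, 163).
R = 75 + 0.4098 × (127 − 75) = 96.31 → 96
G = 93 + 0.4098 × (207 − 93) = 139.717 → 140
B = 148 + 0.4098 × (163 − 148) = 154.147 → 154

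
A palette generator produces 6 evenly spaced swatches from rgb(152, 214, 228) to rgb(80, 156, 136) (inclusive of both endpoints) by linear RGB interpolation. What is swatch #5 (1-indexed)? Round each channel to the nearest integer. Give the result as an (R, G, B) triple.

(94, 168, 154)

With 6 swatches and endpoints inclusive, swatch 5 sits at t = (5 − 1)/(6 − 1) = 4/5 ≈ 0.8.
R = 152 + 0.8 × (80 − 152) = 94.4 → 94
G = 214 + 0.8 × (156 − 214) = 167.6 → 168
B = 228 + 0.8 × (136 − 228) = 154.4 → 154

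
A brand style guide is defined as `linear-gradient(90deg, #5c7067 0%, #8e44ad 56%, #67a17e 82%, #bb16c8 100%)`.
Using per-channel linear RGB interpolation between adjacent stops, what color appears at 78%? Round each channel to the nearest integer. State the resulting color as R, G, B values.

(109, 147, 133)

78% lies between the 56% and 82% stops, so the local fraction is t = (78 − 56)/(82 − 56) = 22/26 ≈ 0.8462.
#8e44ad → (142, 68, 173); #67a17e → (103, 161, 126).
R = 142 + 0.8462 × (103 − 142) = 108.998 → 109
G = 68 + 0.8462 × (161 − 68) = 146.697 → 147
B = 173 + 0.8462 × (126 − 173) = 133.229 → 133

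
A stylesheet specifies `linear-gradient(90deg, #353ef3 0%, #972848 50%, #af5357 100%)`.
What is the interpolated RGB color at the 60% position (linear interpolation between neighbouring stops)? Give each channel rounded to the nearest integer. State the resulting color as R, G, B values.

60% lies between the 50% and 100% stops, so the local fraction is t = (60 − 50)/(100 − 50) = 10/50 ≈ 0.2.
#972848 → (151, 40, 72); #af5357 → (175, 83, 87).
R = 151 + 0.2 × (175 − 151) = 155.8 → 156
G = 40 + 0.2 × (83 − 40) = 48.6 → 49
B = 72 + 0.2 × (87 − 72) = 75 → 75

(156, 49, 75)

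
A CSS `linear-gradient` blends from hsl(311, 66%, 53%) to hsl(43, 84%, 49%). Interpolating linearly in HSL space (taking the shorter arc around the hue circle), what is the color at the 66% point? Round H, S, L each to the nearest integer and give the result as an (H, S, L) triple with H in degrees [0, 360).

(12, 78, 50)

Hue: 43 − 311 = -268°, but |-268| > 180 so the shorter arc goes the other way: Δh = -268 + 360 = 92°.
H = 311 + 0.66 × (92) = 371.72 → 372 → 372 mod 360 = 12°
S = 66 + 0.66 × (84 − 66) = 77.88 → 78%
L = 53 + 0.66 × (49 − 53) = 50.36 → 50%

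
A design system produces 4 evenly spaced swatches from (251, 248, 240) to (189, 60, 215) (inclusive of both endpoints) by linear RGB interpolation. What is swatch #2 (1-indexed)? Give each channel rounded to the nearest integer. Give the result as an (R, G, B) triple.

With 4 swatches and endpoints inclusive, swatch 2 sits at t = (2 − 1)/(4 − 1) = 1/3 ≈ 0.3333.
R = 251 + 0.3333 × (189 − 251) = 230.335 → 230
G = 248 + 0.3333 × (60 − 248) = 185.34 → 185
B = 240 + 0.3333 × (215 − 240) = 231.667 → 232

(230, 185, 232)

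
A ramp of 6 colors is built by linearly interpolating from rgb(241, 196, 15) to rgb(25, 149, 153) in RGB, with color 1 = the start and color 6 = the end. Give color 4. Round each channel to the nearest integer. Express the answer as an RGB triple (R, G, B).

With 6 swatches and endpoints inclusive, swatch 4 sits at t = (4 − 1)/(6 − 1) = 3/5 ≈ 0.6.
R = 241 + 0.6 × (25 − 241) = 111.4 → 111
G = 196 + 0.6 × (149 − 196) = 167.8 → 168
B = 15 + 0.6 × (153 − 15) = 97.8 → 98

(111, 168, 98)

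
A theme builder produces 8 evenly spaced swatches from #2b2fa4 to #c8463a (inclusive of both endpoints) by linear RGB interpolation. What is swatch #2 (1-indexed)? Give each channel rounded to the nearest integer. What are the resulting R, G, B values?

(65, 50, 149)

With 8 swatches and endpoints inclusive, swatch 2 sits at t = (2 − 1)/(8 − 1) = 1/7 ≈ 0.1429.
#2b2fa4 → (43, 47, 164); #c8463a → (200, 70, 58).
R = 43 + 0.1429 × (200 − 43) = 65.435 → 65
G = 47 + 0.1429 × (70 − 47) = 50.287 → 50
B = 164 + 0.1429 × (58 − 164) = 148.853 → 149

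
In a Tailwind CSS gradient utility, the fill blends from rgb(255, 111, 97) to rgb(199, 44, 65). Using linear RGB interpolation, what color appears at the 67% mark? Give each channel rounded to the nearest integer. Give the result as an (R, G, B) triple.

(217, 66, 76)

67% corresponds to t = 0.67.
R = 255 + 0.67 × (199 − 255) = 255 + 0.67 × -56 = 217.48 → 217
G = 111 + 0.67 × (44 − 111) = 111 + 0.67 × -67 = 66.11 → 66
B = 97 + 0.67 × (65 − 97) = 97 + 0.67 × -32 = 75.56 → 76
So the blended color is (217, 66, 76), about #d9424c.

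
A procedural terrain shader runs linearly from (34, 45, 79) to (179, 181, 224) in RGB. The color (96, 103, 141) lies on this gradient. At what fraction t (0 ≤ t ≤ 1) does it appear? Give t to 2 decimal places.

0.43

Invert the lerp on the R channel (largest span, 145): t = (96 − 34) / (179 − 34) = 62/145 = 0.42759.
Check on G: (103 − 45)/(181 − 45) = 0.4265 ✓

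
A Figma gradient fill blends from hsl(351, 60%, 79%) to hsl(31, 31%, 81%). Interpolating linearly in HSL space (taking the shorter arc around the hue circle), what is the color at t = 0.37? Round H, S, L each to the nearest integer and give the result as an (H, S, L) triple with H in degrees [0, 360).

(6, 49, 80)

Hue: 31 − 351 = -320°, but |-320| > 180 so the shorter arc goes the other way: Δh = -320 + 360 = 40°.
H = 351 + 0.37 × (40) = 365.8 → 366 → 366 mod 360 = 6°
S = 60 + 0.37 × (31 − 60) = 49.27 → 49%
L = 79 + 0.37 × (81 − 79) = 79.74 → 80%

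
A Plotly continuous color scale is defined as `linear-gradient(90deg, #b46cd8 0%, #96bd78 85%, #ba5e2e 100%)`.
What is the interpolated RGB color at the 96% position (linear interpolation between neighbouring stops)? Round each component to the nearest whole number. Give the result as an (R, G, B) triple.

96% lies between the 85% and 100% stops, so the local fraction is t = (96 − 85)/(100 − 85) = 11/15 ≈ 0.7333.
#96bd78 → (150, 189, 120); #ba5e2e → (186, 94, 46).
R = 150 + 0.7333 × (186 − 150) = 176.399 → 176
G = 189 + 0.7333 × (94 − 189) = 119.337 → 119
B = 120 + 0.7333 × (46 − 120) = 65.736 → 66

(176, 119, 66)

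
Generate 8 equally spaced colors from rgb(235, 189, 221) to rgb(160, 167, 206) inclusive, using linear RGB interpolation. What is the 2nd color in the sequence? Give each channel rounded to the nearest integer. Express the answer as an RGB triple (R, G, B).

(224, 186, 219)

With 8 swatches and endpoints inclusive, swatch 2 sits at t = (2 − 1)/(8 − 1) = 1/7 ≈ 0.1429.
R = 235 + 0.1429 × (160 − 235) = 224.282 → 224
G = 189 + 0.1429 × (167 − 189) = 185.856 → 186
B = 221 + 0.1429 × (206 − 221) = 218.857 → 219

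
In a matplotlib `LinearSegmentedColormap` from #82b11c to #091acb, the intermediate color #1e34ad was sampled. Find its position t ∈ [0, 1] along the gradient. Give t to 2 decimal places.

Invert the lerp on the B channel (largest span, 175): t = (173 − 28) / (203 − 28) = 145/175 = 0.82857.
Check on R: (30 − 130)/(9 − 130) = 0.8264 ✓

0.83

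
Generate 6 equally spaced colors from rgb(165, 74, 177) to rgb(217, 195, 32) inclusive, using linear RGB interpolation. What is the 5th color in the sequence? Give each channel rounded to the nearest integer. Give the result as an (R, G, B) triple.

(207, 171, 61)

With 6 swatches and endpoints inclusive, swatch 5 sits at t = (5 − 1)/(6 − 1) = 4/5 ≈ 0.8.
R = 165 + 0.8 × (217 − 165) = 206.6 → 207
G = 74 + 0.8 × (195 − 74) = 170.8 → 171
B = 177 + 0.8 × (32 − 177) = 61 → 61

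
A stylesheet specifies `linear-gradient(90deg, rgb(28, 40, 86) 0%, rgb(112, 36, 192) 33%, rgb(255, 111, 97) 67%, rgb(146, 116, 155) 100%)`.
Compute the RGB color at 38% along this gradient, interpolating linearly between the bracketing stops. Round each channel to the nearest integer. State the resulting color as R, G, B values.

38% lies between the 33% and 67% stops, so the local fraction is t = (38 − 33)/(67 − 33) = 5/34 ≈ 0.1471.
R = 112 + 0.1471 × (255 − 112) = 133.035 → 133
G = 36 + 0.1471 × (111 − 36) = 47.032 → 47
B = 192 + 0.1471 × (97 − 192) = 178.025 → 178

(133, 47, 178)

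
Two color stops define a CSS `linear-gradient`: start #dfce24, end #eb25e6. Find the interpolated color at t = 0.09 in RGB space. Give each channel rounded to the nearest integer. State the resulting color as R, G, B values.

(224, 191, 53)

#dfce24 → (223, 206, 36); #eb25e6 → (235, 37, 230).
R = 223 + 0.09 × (235 − 223) = 223 + 0.09 × 12 = 224.08 → 224
G = 206 + 0.09 × (37 − 206) = 206 + 0.09 × -169 = 190.79 → 191
B = 36 + 0.09 × (230 − 36) = 36 + 0.09 × 194 = 53.46 → 53
So the blended color is (224, 191, 53), about #e0bf35.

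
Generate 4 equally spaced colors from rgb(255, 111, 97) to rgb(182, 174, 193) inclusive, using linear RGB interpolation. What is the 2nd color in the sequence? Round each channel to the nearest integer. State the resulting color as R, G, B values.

(231, 132, 129)

With 4 swatches and endpoints inclusive, swatch 2 sits at t = (2 − 1)/(4 − 1) = 1/3 ≈ 0.3333.
R = 255 + 0.3333 × (182 − 255) = 230.669 → 231
G = 111 + 0.3333 × (174 − 111) = 131.998 → 132
B = 97 + 0.3333 × (193 − 97) = 128.997 → 129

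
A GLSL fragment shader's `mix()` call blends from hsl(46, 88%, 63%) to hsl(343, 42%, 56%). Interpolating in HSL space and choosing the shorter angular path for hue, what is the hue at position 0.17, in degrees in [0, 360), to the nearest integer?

35

Hue: 343 − 46 = 297°, but |297| > 180 so the shorter arc goes the other way: Δh = 297 − 360 = -63°.
H = 46 + 0.17 × (-63) = 35.29 → 35°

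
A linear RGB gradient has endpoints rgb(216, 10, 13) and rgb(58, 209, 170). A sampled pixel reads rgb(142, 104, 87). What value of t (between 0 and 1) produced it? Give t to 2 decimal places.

Invert the lerp on the G channel (largest span, 199): t = (104 − 10) / (209 − 10) = 94/199 = 0.47236.
Check on R: (142 − 216)/(58 − 216) = 0.4684 ✓

0.47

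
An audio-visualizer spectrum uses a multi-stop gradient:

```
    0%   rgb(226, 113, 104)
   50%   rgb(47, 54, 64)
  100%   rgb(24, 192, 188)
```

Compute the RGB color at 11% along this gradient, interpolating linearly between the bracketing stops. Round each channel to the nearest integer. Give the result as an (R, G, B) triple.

(187, 100, 95)

11% lies between the 0% and 50% stops, so the local fraction is t = (11 − 0)/(50 − 0) = 11/50 ≈ 0.22.
R = 226 + 0.22 × (47 − 226) = 186.62 → 187
G = 113 + 0.22 × (54 − 113) = 100.02 → 100
B = 104 + 0.22 × (64 − 104) = 95.2 → 95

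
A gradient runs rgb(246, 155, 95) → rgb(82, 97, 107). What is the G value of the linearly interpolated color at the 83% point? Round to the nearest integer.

107

G = 155 + 0.83 × (97 − 155) = 106.86 → 107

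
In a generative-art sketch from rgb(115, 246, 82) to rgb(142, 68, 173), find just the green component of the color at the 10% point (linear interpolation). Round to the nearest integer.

228

G = 246 + 0.1 × (68 − 246) = 228.2 → 228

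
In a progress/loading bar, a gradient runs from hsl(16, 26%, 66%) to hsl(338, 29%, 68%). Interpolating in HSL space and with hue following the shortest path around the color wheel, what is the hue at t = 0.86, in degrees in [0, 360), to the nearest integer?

343

Hue: 338 − 16 = 322°, but |322| > 180 so the shorter arc goes the other way: Δh = 322 − 360 = -38°.
H = 16 + 0.86 × (-38) = -16.68 → -17 → -17 mod 360 = 343°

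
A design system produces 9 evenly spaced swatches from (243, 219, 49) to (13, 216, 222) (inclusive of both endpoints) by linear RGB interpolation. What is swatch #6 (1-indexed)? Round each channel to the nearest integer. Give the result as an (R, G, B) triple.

(99, 217, 157)

With 9 swatches and endpoints inclusive, swatch 6 sits at t = (6 − 1)/(9 − 1) = 5/8 ≈ 0.625.
R = 243 + 0.625 × (13 − 243) = 99.25 → 99
G = 219 + 0.625 × (216 − 219) = 217.125 → 217
B = 49 + 0.625 × (222 − 49) = 157.125 → 157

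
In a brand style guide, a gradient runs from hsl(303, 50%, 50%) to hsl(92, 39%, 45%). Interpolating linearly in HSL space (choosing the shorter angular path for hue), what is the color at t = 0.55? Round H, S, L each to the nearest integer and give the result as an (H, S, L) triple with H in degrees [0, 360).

Hue: 92 − 303 = -211°, but |-211| > 180 so the shorter arc goes the other way: Δh = -211 + 360 = 149°.
H = 303 + 0.55 × (149) = 384.95 → 385 → 385 mod 360 = 25°
S = 50 + 0.55 × (39 − 50) = 43.95 → 44%
L = 50 + 0.55 × (45 − 50) = 47.25 → 47%

(25, 44, 47)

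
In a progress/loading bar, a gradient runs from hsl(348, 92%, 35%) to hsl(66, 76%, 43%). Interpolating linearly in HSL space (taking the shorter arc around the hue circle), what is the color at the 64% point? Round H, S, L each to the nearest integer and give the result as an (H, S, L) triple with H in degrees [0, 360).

Hue: 66 − 348 = -282°, but |-282| > 180 so the shorter arc goes the other way: Δh = -282 + 360 = 78°.
H = 348 + 0.64 × (78) = 397.92 → 398 → 398 mod 360 = 38°
S = 92 + 0.64 × (76 − 92) = 81.76 → 82%
L = 35 + 0.64 × (43 − 35) = 40.12 → 40%

(38, 82, 40)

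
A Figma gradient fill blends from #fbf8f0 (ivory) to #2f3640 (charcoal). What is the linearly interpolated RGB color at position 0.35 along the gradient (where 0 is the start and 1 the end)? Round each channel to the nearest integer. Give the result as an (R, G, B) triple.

(180, 180, 178)

#fbf8f0 → (251, 248, 240); #2f3640 → (47, 54, 64).
R = 251 + 0.35 × (47 − 251) = 251 + 0.35 × -204 = 179.6 → 180
G = 248 + 0.35 × (54 − 248) = 248 + 0.35 × -194 = 180.1 → 180
B = 240 + 0.35 × (64 − 240) = 240 + 0.35 × -176 = 178.4 → 178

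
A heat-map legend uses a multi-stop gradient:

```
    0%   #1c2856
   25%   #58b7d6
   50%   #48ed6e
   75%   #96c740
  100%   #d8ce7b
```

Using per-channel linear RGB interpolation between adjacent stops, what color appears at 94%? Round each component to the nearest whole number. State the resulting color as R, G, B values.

94% lies between the 75% and 100% stops, so the local fraction is t = (94 − 75)/(100 − 75) = 19/25 ≈ 0.76.
#96c740 → (150, 199, 64); #d8ce7b → (216, 206, 123).
R = 150 + 0.76 × (216 − 150) = 200.16 → 200
G = 199 + 0.76 × (206 − 199) = 204.32 → 204
B = 64 + 0.76 × (123 − 64) = 108.84 → 109

(200, 204, 109)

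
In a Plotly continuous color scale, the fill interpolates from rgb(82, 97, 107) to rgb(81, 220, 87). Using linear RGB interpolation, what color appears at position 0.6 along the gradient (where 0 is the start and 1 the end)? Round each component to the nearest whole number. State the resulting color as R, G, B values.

(81, 171, 95)

R = 82 + 0.6 × (81 − 82) = 82 + 0.6 × -1 = 81.4 → 81
G = 97 + 0.6 × (220 − 97) = 97 + 0.6 × 123 = 170.8 → 171
B = 107 + 0.6 × (87 − 107) = 107 + 0.6 × -20 = 95 → 95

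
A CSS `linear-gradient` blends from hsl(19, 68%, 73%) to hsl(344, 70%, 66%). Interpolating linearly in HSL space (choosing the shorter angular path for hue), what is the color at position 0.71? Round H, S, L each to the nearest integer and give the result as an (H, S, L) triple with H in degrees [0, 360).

(354, 69, 68)

Hue: 344 − 19 = 325°, but |325| > 180 so the shorter arc goes the other way: Δh = 325 − 360 = -35°.
H = 19 + 0.71 × (-35) = -5.85 → -6 → -6 mod 360 = 354°
S = 68 + 0.71 × (70 − 68) = 69.42 → 69%
L = 73 + 0.71 × (66 − 73) = 68.03 → 68%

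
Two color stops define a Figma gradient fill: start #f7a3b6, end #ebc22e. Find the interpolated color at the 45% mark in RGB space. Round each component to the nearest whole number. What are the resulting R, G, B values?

(242, 177, 121)

#f7a3b6 → (247, 163, 182); #ebc22e → (235, 194, 46).
45% corresponds to t = 0.45.
R = 247 + 0.45 × (235 − 247) = 247 + 0.45 × -12 = 241.6 → 242
G = 163 + 0.45 × (194 − 163) = 163 + 0.45 × 31 = 176.95 → 177
B = 182 + 0.45 × (46 − 182) = 182 + 0.45 × -136 = 120.8 → 121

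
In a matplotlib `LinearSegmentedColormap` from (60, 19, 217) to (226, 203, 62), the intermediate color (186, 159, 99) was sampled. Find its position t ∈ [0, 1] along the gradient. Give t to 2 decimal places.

0.76

Invert the lerp on the G channel (largest span, 184): t = (159 − 19) / (203 − 19) = 140/184 = 0.76087.
Check on R: (186 − 60)/(226 − 60) = 0.759 ✓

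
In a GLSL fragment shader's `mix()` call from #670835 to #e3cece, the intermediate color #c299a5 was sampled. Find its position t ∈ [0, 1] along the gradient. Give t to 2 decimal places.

0.73

Invert the lerp on the G channel (largest span, 198): t = (153 − 8) / (206 − 8) = 145/198 = 0.73232.
Check on R: (194 − 103)/(227 − 103) = 0.7339 ✓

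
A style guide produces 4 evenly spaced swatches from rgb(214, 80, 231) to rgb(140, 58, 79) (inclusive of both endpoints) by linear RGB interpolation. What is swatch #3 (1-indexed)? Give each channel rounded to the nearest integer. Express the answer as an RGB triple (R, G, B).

With 4 swatches and endpoints inclusive, swatch 3 sits at t = (3 − 1)/(4 − 1) = 2/3 ≈ 0.6667.
R = 214 + 0.6667 × (140 − 214) = 164.664 → 165
G = 80 + 0.6667 × (58 − 80) = 65.333 → 65
B = 231 + 0.6667 × (79 − 231) = 129.662 → 130

(165, 65, 130)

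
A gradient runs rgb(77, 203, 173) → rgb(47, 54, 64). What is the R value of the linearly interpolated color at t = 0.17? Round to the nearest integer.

R = 77 + 0.17 × (47 − 77) = 71.9 → 72

72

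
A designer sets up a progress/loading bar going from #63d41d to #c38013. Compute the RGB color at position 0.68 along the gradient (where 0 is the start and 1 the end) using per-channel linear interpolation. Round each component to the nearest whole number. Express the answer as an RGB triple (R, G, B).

#63d41d → (99, 212, 29); #c38013 → (195, 128, 19).
R = 99 + 0.68 × (195 − 99) = 99 + 0.68 × 96 = 164.28 → 164
G = 212 + 0.68 × (128 − 212) = 212 + 0.68 × -84 = 154.88 → 155
B = 29 + 0.68 × (19 − 29) = 29 + 0.68 × -10 = 22.2 → 22
So the blended color is (164, 155, 22), about #a49b16.

(164, 155, 22)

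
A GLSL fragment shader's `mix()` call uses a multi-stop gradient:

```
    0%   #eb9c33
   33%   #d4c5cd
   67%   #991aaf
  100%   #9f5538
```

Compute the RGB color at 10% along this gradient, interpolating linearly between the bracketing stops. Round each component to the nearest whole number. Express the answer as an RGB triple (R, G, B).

10% lies between the 0% and 33% stops, so the local fraction is t = (10 − 0)/(33 − 0) = 10/33 ≈ 0.303.
#eb9c33 → (235, 156, 51); #d4c5cd → (212, 197, 205).
R = 235 + 0.303 × (212 − 235) = 228.031 → 228
G = 156 + 0.303 × (197 − 156) = 168.423 → 168
B = 51 + 0.303 × (205 − 51) = 97.662 → 98

(228, 168, 98)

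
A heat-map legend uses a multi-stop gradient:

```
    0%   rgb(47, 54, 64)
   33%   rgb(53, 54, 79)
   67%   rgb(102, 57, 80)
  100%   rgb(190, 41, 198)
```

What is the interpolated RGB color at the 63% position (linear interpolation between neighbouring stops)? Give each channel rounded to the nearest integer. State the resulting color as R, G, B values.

63% lies between the 33% and 67% stops, so the local fraction is t = (63 − 33)/(67 − 33) = 30/34 ≈ 0.8824.
R = 53 + 0.8824 × (102 − 53) = 96.238 → 96
G = 54 + 0.8824 × (57 − 54) = 56.647 → 57
B = 79 + 0.8824 × (80 − 79) = 79.882 → 80

(96, 57, 80)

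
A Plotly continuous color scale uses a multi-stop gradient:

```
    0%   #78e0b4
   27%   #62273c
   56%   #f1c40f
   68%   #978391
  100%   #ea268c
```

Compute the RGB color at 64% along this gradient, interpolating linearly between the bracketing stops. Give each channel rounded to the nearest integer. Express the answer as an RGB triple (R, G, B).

64% lies between the 56% and 68% stops, so the local fraction is t = (64 − 56)/(68 − 56) = 8/12 ≈ 0.6667.
#f1c40f → (241, 196, 15); #978391 → (151, 131, 145).
R = 241 + 0.6667 × (151 − 241) = 180.997 → 181
G = 196 + 0.6667 × (131 − 196) = 152.665 → 153
B = 15 + 0.6667 × (145 − 15) = 101.671 → 102

(181, 153, 102)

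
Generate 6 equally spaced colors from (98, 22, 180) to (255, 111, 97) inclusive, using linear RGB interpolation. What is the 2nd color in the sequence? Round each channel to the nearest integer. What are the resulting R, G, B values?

(129, 40, 163)

With 6 swatches and endpoints inclusive, swatch 2 sits at t = (2 − 1)/(6 − 1) = 1/5 ≈ 0.2.
R = 98 + 0.2 × (255 − 98) = 129.4 → 129
G = 22 + 0.2 × (111 − 22) = 39.8 → 40
B = 180 + 0.2 × (97 − 180) = 163.4 → 163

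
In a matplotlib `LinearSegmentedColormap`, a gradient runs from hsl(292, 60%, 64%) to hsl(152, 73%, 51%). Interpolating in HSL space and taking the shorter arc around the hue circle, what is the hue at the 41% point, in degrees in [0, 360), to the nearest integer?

Hue arc: Δh = 152 − 292 = -140° (|Δh| ≤ 180, already the shorter path).
H = 292 + 0.41 × (-140) = 234.6 → 235°

235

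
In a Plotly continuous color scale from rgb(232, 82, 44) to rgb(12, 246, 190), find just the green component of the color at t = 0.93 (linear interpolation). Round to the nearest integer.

G = 82 + 0.93 × (246 − 82) = 234.52 → 235

235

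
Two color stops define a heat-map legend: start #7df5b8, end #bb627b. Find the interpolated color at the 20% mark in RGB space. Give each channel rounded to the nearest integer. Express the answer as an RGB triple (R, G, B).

(137, 216, 172)

#7df5b8 → (125, 245, 184); #bb627b → (187, 98, 123).
20% corresponds to t = 0.2.
R = 125 + 0.2 × (187 − 125) = 125 + 0.2 × 62 = 137.4 → 137
G = 245 + 0.2 × (98 − 245) = 245 + 0.2 × -147 = 215.6 → 216
B = 184 + 0.2 × (123 − 184) = 184 + 0.2 × -61 = 171.8 → 172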